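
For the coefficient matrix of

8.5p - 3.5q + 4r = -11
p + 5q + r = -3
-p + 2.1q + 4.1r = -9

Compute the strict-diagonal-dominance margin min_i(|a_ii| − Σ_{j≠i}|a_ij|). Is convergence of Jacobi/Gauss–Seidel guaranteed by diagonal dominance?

row 1: |8.5| − (3.5+4) = 1
row 2: |5| − (1+1) = 3
row 3: |4.1| − (1+2.1) = 1
minimum over rows = 1 → strictly diagonally dominant (convergence guaranteed)

1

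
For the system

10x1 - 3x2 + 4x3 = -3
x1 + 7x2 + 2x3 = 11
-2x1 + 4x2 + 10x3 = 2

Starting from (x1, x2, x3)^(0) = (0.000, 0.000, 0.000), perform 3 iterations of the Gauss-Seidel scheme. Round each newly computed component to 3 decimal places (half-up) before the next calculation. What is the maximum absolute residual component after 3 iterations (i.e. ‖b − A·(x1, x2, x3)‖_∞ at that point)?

0.106

Iteration 1:
  x1 = (-3 - (-3)·0.000 - (4)·0.000) / (10) = -0.300
  x2 = (11 - (1)·-0.300 - (2)·0.000) / (7) = 1.614
  x3 = (2 - (-2)·-0.300 - (4)·1.614) / (10) = -0.506
Iteration 2:
  x1 = (-3 - (-3)·1.614 - (4)·-0.506) / (10) = 0.387
  x2 = (11 - (1)·0.387 - (2)·-0.506) / (7) = 1.661
  x3 = (2 - (-2)·0.387 - (4)·1.661) / (10) = -0.387
Iteration 3:
  x1 = (-3 - (-3)·1.661 - (4)·-0.387) / (10) = 0.353
  x2 = (11 - (1)·0.353 - (2)·-0.387) / (7) = 1.632
  x3 = (2 - (-2)·0.353 - (4)·1.632) / (10) = -0.382
Residual b − A·x = (-0.106, -0.013, -0.002); ∞-norm = 0.106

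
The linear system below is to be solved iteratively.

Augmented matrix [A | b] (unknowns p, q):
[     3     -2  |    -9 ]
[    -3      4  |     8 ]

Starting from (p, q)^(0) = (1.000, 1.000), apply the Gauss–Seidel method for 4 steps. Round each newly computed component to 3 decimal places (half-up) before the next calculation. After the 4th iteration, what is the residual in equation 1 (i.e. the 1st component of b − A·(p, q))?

-0.188

Iteration 1:
  p = (-9 - (-2)·1.000) / (3) = -2.333
  q = (8 - (-3)·-2.333) / (4) = 0.250
Iteration 2:
  p = (-9 - (-2)·0.250) / (3) = -2.833
  q = (8 - (-3)·-2.833) / (4) = -0.125
Iteration 3:
  p = (-9 - (-2)·-0.125) / (3) = -3.083
  q = (8 - (-3)·-3.083) / (4) = -0.312
Iteration 4:
  p = (-9 - (-2)·-0.312) / (3) = -3.208
  q = (8 - (-3)·-3.208) / (4) = -0.406
Residual b − A·x = (-0.188, 0.000)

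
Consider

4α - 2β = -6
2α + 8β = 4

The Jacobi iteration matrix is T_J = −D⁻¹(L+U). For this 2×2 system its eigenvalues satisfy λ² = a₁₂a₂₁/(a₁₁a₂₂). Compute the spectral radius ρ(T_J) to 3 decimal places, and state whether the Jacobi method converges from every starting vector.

0.354

a₁₂a₂₁/(a₁₁a₂₂) = (-2)·(2) / ((4)·(8)) = -0.125000
ρ = √|-0.125000| = √0.125000 = 0.354
ρ < 1, so Jacobi converges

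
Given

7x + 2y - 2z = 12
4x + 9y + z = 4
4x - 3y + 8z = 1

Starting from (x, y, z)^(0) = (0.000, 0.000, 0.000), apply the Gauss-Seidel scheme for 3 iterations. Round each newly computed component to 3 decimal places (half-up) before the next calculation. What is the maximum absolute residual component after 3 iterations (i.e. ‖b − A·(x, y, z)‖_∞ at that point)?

Iteration 1:
  x = (12 - (2)·0.000 - (-2)·0.000) / (7) = 1.714
  y = (4 - (4)·1.714 - (1)·0.000) / (9) = -0.317
  z = (1 - (4)·1.714 - (-3)·-0.317) / (8) = -0.851
Iteration 2:
  x = (12 - (2)·-0.317 - (-2)·-0.851) / (7) = 1.562
  y = (4 - (4)·1.562 - (1)·-0.851) / (9) = -0.155
  z = (1 - (4)·1.562 - (-3)·-0.155) / (8) = -0.714
Iteration 3:
  x = (12 - (2)·-0.155 - (-2)·-0.714) / (7) = 1.555
  y = (4 - (4)·1.555 - (1)·-0.714) / (9) = -0.167
  z = (1 - (4)·1.555 - (-3)·-0.167) / (8) = -0.715
Residual b − A·x = (0.019, -0.002, -0.001); ∞-norm = 0.019

0.019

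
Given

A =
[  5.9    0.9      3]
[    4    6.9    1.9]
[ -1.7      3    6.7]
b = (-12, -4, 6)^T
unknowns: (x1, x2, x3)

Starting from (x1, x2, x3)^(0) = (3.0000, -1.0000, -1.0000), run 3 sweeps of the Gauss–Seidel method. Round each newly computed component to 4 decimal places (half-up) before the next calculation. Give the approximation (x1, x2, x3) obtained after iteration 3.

(-2.1469, 0.6573, 0.0565)

Iteration 1:
  x1 = (-12 - (0.9)·-1.0000 - (3)·-1.0000) / (5.9) = -1.3729
  x2 = (-4 - (4)·-1.3729 - (1.9)·-1.0000) / (6.9) = 0.4915
  x3 = (6 - (-1.7)·-1.3729 - (3)·0.4915) / (6.7) = 0.3271
Iteration 2:
  x1 = (-12 - (0.9)·0.4915 - (3)·0.3271) / (5.9) = -2.2752
  x2 = (-4 - (4)·-2.2752 - (1.9)·0.3271) / (6.9) = 0.6492
  x3 = (6 - (-1.7)·-2.2752 - (3)·0.6492) / (6.7) = 0.0275
Iteration 3:
  x1 = (-12 - (0.9)·0.6492 - (3)·0.0275) / (5.9) = -2.1469
  x2 = (-4 - (4)·-2.1469 - (1.9)·0.0275) / (6.9) = 0.6573
  x3 = (6 - (-1.7)·-2.1469 - (3)·0.6573) / (6.7) = 0.0565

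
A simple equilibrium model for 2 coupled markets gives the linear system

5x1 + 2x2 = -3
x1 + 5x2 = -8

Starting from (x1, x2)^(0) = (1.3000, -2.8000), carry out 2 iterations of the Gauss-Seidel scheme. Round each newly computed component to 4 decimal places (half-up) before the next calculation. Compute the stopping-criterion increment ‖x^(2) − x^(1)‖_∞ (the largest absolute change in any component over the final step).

Iteration 1:
  x1 = (-3 - (2)·-2.8000) / (5) = 0.5200
  x2 = (-8 - (1)·0.5200) / (5) = -1.7040
Iteration 2:
  x1 = (-3 - (2)·-1.7040) / (5) = 0.0816
  x2 = (-8 - (1)·0.0816) / (5) = -1.6163
Change: (-0.4384, 0.0877) → max |·| = 0.4384

0.4384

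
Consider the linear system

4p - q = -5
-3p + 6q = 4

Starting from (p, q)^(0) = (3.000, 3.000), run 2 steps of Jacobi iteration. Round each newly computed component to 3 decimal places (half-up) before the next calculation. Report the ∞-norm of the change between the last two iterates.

Iteration 1:
  p = (-5 - (-1)·3.000) / (4) = -0.500
  q = (4 - (-3)·3.000) / (6) = 2.167
Iteration 2:
  p = (-5 - (-1)·2.167) / (4) = -0.708
  q = (4 - (-3)·-0.500) / (6) = 0.417
Change: (-0.208, -1.750) → max |·| = 1.750

1.750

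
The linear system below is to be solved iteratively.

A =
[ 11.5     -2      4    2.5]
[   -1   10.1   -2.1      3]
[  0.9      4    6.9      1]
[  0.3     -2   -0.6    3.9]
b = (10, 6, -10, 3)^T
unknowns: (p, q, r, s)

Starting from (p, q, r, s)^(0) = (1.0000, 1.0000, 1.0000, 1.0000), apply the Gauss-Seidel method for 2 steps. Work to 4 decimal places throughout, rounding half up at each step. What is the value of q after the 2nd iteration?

Iteration 1:
  p = (10 - (-2)·1.0000 - (4)·1.0000 - (2.5)·1.0000) / (11.5) = 0.4783
  q = (6 - (-1)·0.4783 - (-2.1)·1.0000 - (3)·1.0000) / (10.1) = 0.5523
  r = (-10 - (0.9)·0.4783 - (4)·0.5523 - (1)·1.0000) / (6.9) = -1.9768
  s = (3 - (0.3)·0.4783 - (-2)·0.5523 - (-0.6)·-1.9768) / (3.9) = 0.7115
Iteration 2:
  p = (10 - (-2)·0.5523 - (4)·-1.9768 - (2.5)·0.7115) / (11.5) = 1.4985
  q = (6 - (-1)·1.4985 - (-2.1)·-1.9768 - (3)·0.7115) / (10.1) = 0.1201
  r = (-10 - (0.9)·1.4985 - (4)·0.1201 - (1)·0.7115) / (6.9) = -1.8175
  s = (3 - (0.3)·1.4985 - (-2)·0.1201 - (-0.6)·-1.8175) / (3.9) = 0.4359

0.1201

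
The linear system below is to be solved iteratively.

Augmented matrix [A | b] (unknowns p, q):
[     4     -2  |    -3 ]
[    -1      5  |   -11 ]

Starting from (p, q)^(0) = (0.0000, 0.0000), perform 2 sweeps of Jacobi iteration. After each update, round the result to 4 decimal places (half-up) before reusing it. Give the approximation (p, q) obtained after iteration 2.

(-1.8500, -2.3500)

Iteration 1:
  p = (-3 - (-2)·0.0000) / (4) = -0.7500
  q = (-11 - (-1)·0.0000) / (5) = -2.2000
Iteration 2:
  p = (-3 - (-2)·-2.2000) / (4) = -1.8500
  q = (-11 - (-1)·-0.7500) / (5) = -2.3500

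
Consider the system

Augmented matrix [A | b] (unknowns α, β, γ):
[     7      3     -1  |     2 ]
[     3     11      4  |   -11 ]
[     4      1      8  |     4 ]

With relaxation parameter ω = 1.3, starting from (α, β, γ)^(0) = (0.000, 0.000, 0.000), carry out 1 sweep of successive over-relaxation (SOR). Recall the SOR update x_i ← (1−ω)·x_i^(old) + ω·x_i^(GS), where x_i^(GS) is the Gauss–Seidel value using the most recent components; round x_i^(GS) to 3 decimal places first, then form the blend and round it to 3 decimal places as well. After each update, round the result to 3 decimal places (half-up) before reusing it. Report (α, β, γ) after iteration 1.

Iteration 1:
  α: GS value = (2 - (3)·0.000 - (-1)·0.000) / (7) = 0.286;  α ← (1−ω)·0.000 + ω·0.286 = 0.372
  β: GS value = (-11 - (3)·0.372 - (4)·0.000) / (11) = -1.101;  β ← (1−ω)·0.000 + ω·-1.101 = -1.431
  γ: GS value = (4 - (4)·0.372 - (1)·-1.431) / (8) = 0.493;  γ ← (1−ω)·0.000 + ω·0.493 = 0.641

(0.372, -1.431, 0.641)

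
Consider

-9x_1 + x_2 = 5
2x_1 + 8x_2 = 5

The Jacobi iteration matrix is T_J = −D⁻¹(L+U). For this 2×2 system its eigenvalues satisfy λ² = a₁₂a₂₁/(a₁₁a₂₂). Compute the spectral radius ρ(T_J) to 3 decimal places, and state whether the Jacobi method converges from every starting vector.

a₁₂a₂₁/(a₁₁a₂₂) = (1)·(2) / ((-9)·(8)) = -0.027778
ρ = √|-0.027778| = √0.027778 = 0.167
ρ < 1, so Jacobi converges

0.167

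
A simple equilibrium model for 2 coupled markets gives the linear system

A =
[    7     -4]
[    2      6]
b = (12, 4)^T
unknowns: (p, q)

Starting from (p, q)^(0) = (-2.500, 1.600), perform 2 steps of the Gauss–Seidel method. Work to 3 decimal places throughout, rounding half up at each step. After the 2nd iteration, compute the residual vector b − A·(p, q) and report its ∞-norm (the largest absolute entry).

Iteration 1:
  p = (12 - (-4)·1.600) / (7) = 2.629
  q = (4 - (2)·2.629) / (6) = -0.210
Iteration 2:
  p = (12 - (-4)·-0.210) / (7) = 1.594
  q = (4 - (2)·1.594) / (6) = 0.135
Residual b − A·x = (1.382, 0.002); ∞-norm = 1.382

1.382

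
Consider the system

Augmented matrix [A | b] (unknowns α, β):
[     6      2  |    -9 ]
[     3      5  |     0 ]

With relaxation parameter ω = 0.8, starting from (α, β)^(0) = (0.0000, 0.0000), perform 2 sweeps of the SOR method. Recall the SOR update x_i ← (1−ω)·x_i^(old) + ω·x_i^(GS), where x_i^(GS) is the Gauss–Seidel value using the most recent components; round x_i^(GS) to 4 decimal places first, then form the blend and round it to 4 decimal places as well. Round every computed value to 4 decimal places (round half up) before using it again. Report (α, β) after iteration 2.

(-1.5936, 0.8802)

Iteration 1:
  α: GS value = (-9 - (2)·0.0000) / (6) = -1.5000;  α ← (1−ω)·0.0000 + ω·-1.5000 = -1.2000
  β: GS value = (0 - (3)·-1.2000) / (5) = 0.7200;  β ← (1−ω)·0.0000 + ω·0.7200 = 0.5760
Iteration 2:
  α: GS value = (-9 - (2)·0.5760) / (6) = -1.6920;  α ← (1−ω)·-1.2000 + ω·-1.6920 = -1.5936
  β: GS value = (0 - (3)·-1.5936) / (5) = 0.9562;  β ← (1−ω)·0.5760 + ω·0.9562 = 0.8802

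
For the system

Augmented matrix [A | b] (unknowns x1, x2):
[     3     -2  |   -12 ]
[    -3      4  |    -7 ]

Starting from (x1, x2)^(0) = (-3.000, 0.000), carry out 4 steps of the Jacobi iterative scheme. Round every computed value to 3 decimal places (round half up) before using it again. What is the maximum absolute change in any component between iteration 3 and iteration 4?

1.333

Iteration 1:
  x1 = (-12 - (-2)·0.000) / (3) = -4.000
  x2 = (-7 - (-3)·-3.000) / (4) = -4.000
Iteration 2:
  x1 = (-12 - (-2)·-4.000) / (3) = -6.667
  x2 = (-7 - (-3)·-4.000) / (4) = -4.750
Iteration 3:
  x1 = (-12 - (-2)·-4.750) / (3) = -7.167
  x2 = (-7 - (-3)·-6.667) / (4) = -6.750
Iteration 4:
  x1 = (-12 - (-2)·-6.750) / (3) = -8.500
  x2 = (-7 - (-3)·-7.167) / (4) = -7.125
Change: (-1.333, -0.375) → max |·| = 1.333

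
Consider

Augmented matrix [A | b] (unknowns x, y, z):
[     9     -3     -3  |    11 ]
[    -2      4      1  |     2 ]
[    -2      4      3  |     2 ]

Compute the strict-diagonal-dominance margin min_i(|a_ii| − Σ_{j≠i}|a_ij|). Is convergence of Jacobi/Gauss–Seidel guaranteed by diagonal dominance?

row 1: |9| − (3+3) = 3
row 2: |4| − (2+1) = 1
row 3: |3| − (2+4) = -3
minimum over rows = -3 → not strictly diagonally dominant

-3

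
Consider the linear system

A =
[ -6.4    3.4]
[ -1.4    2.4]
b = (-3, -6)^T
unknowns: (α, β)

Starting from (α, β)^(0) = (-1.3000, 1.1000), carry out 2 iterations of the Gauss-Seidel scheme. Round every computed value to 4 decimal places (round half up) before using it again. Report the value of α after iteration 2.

-0.5330

Iteration 1:
  α = (-3 - (3.4)·1.1000) / (-6.4) = 1.0531
  β = (-6 - (-1.4)·1.0531) / (2.4) = -1.8857
Iteration 2:
  α = (-3 - (3.4)·-1.8857) / (-6.4) = -0.5330
  β = (-6 - (-1.4)·-0.5330) / (2.4) = -2.8109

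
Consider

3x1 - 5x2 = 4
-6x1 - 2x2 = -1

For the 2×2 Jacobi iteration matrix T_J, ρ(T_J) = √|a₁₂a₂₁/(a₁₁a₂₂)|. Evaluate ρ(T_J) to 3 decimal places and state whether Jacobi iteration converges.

2.236

a₁₂a₂₁/(a₁₁a₂₂) = (-5)·(-6) / ((3)·(-2)) = -5.000000
ρ = √|-5.000000| = √5.000000 = 2.236
ρ > 1, so Jacobi diverges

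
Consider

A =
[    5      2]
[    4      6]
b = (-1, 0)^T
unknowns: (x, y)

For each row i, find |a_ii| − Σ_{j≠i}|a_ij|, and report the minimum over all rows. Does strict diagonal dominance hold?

2

row 1: |5| − (2) = 3
row 2: |6| − (4) = 2
minimum over rows = 2 → strictly diagonally dominant (convergence guaranteed)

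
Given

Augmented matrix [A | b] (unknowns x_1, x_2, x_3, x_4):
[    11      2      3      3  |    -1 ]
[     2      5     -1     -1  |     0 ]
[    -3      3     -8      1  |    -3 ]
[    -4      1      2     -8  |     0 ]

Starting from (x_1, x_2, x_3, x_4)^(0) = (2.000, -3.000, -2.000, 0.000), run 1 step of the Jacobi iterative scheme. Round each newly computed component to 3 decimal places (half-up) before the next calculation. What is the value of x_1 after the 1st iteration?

Iteration 1:
  x_1 = (-1 - (2)·-3.000 - (3)·-2.000 - (3)·0.000) / (11) = 1.000
  x_2 = (0 - (2)·2.000 - (-1)·-2.000 - (-1)·0.000) / (5) = -1.200
  x_3 = (-3 - (-3)·2.000 - (3)·-3.000 - (1)·0.000) / (-8) = -1.500
  x_4 = (0 - (-4)·2.000 - (1)·-3.000 - (2)·-2.000) / (-8) = -1.875

1.000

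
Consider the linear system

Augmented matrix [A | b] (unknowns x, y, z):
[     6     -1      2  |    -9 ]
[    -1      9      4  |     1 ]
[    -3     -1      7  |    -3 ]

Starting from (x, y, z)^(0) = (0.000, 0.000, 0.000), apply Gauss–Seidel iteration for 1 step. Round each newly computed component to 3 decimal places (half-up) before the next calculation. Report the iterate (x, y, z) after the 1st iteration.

Iteration 1:
  x = (-9 - (-1)·0.000 - (2)·0.000) / (6) = -1.500
  y = (1 - (-1)·-1.500 - (4)·0.000) / (9) = -0.056
  z = (-3 - (-3)·-1.500 - (-1)·-0.056) / (7) = -1.079

(-1.500, -0.056, -1.079)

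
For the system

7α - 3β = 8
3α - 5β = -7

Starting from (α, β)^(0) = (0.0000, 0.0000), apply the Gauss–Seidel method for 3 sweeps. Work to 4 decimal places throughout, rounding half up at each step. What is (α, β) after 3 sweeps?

(2.2666, 2.7600)

Iteration 1:
  α = (8 - (-3)·0.0000) / (7) = 1.1429
  β = (-7 - (3)·1.1429) / (-5) = 2.0857
Iteration 2:
  α = (8 - (-3)·2.0857) / (7) = 2.0367
  β = (-7 - (3)·2.0367) / (-5) = 2.6220
Iteration 3:
  α = (8 - (-3)·2.6220) / (7) = 2.2666
  β = (-7 - (3)·2.2666) / (-5) = 2.7600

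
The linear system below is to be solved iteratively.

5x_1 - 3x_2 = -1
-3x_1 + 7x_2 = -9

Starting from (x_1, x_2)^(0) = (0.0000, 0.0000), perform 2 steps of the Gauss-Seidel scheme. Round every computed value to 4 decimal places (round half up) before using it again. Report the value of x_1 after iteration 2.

-1.0228

Iteration 1:
  x_1 = (-1 - (-3)·0.0000) / (5) = -0.2000
  x_2 = (-9 - (-3)·-0.2000) / (7) = -1.3714
Iteration 2:
  x_1 = (-1 - (-3)·-1.3714) / (5) = -1.0228
  x_2 = (-9 - (-3)·-1.0228) / (7) = -1.7241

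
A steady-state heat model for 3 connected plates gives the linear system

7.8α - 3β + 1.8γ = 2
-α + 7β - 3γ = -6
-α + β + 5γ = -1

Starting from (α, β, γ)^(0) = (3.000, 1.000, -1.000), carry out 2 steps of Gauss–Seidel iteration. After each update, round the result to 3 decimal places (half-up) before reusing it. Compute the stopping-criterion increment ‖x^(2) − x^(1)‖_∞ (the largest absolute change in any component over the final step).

1.110

Iteration 1:
  α = (2 - (-3)·1.000 - (1.8)·-1.000) / (7.8) = 0.872
  β = (-6 - (-1)·0.872 - (-3)·-1.000) / (7) = -1.161
  γ = (-1 - (-1)·0.872 - (1)·-1.161) / (5) = 0.207
Iteration 2:
  α = (2 - (-3)·-1.161 - (1.8)·0.207) / (7.8) = -0.238
  β = (-6 - (-1)·-0.238 - (-3)·0.207) / (7) = -0.802
  γ = (-1 - (-1)·-0.238 - (1)·-0.802) / (5) = -0.087
Change: (-1.110, 0.359, -0.294) → max |·| = 1.110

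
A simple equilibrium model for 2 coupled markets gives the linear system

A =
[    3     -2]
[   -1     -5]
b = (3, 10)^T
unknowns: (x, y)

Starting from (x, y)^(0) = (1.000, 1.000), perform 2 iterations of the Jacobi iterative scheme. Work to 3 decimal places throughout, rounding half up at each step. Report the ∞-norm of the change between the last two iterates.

2.134

Iteration 1:
  x = (3 - (-2)·1.000) / (3) = 1.667
  y = (10 - (-1)·1.000) / (-5) = -2.200
Iteration 2:
  x = (3 - (-2)·-2.200) / (3) = -0.467
  y = (10 - (-1)·1.667) / (-5) = -2.333
Change: (-2.134, -0.133) → max |·| = 2.134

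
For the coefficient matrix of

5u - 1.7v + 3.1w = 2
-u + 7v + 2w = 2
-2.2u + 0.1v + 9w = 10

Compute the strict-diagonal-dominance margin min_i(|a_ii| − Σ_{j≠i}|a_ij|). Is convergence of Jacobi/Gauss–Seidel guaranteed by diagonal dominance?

row 1: |5| − (1.7+3.1) = 0.2
row 2: |7| − (1+2) = 4
row 3: |9| − (2.2+0.1) = 6.7
minimum over rows = 0.2 → strictly diagonally dominant (convergence guaranteed)

0.2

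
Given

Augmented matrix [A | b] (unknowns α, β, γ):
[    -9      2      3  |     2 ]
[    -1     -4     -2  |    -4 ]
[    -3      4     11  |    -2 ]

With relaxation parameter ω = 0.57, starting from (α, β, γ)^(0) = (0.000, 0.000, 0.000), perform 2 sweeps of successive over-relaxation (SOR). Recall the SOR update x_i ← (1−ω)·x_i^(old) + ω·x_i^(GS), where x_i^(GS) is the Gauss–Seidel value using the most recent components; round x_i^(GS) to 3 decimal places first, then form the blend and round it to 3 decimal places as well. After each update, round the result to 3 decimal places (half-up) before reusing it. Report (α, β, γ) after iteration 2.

(-0.153, 0.915, -0.422)

Iteration 1:
  α: GS value = (2 - (2)·0.000 - (3)·0.000) / (-9) = -0.222;  α ← (1−ω)·0.000 + ω·-0.222 = -0.127
  β: GS value = (-4 - (-1)·-0.127 - (-2)·0.000) / (-4) = 1.032;  β ← (1−ω)·0.000 + ω·1.032 = 0.588
  γ: GS value = (-2 - (-3)·-0.127 - (4)·0.588) / (11) = -0.430;  γ ← (1−ω)·0.000 + ω·-0.430 = -0.245
Iteration 2:
  α: GS value = (2 - (2)·0.588 - (3)·-0.245) / (-9) = -0.173;  α ← (1−ω)·-0.127 + ω·-0.173 = -0.153
  β: GS value = (-4 - (-1)·-0.153 - (-2)·-0.245) / (-4) = 1.161;  β ← (1−ω)·0.588 + ω·1.161 = 0.915
  γ: GS value = (-2 - (-3)·-0.153 - (4)·0.915) / (11) = -0.556;  γ ← (1−ω)·-0.245 + ω·-0.556 = -0.422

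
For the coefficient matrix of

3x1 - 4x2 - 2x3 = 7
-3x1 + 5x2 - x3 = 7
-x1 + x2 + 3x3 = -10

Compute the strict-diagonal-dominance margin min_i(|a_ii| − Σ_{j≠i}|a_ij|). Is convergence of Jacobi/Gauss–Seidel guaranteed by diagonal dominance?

row 1: |3| − (4+2) = -3
row 2: |5| − (3+1) = 1
row 3: |3| − (1+1) = 1
minimum over rows = -3 → not strictly diagonally dominant

-3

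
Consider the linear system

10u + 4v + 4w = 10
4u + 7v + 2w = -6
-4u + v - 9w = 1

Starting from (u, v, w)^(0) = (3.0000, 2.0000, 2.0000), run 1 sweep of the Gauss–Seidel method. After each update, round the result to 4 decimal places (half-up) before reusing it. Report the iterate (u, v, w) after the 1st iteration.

Iteration 1:
  u = (10 - (4)·2.0000 - (4)·2.0000) / (10) = -0.6000
  v = (-6 - (4)·-0.6000 - (2)·2.0000) / (7) = -1.0857
  w = (1 - (-4)·-0.6000 - (1)·-1.0857) / (-9) = 0.0349

(-0.6000, -1.0857, 0.0349)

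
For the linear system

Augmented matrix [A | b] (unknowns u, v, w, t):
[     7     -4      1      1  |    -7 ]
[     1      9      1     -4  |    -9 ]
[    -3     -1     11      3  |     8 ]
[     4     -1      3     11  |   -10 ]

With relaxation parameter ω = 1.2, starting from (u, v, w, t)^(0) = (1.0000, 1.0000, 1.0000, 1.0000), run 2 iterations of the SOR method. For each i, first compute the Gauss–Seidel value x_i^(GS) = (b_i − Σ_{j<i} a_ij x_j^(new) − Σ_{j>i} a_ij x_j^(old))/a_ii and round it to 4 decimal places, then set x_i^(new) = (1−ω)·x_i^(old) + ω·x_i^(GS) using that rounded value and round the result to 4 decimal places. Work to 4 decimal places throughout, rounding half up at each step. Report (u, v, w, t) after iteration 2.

(-1.4084, -1.3038, 0.5805, -0.6301)

Iteration 1:
  u: GS value = (-7 - (-4)·1.0000 - (1)·1.0000 - (1)·1.0000) / (7) = -0.7143;  u ← (1−ω)·1.0000 + ω·-0.7143 = -1.0572
  v: GS value = (-9 - (1)·-1.0572 - (1)·1.0000 - (-4)·1.0000) / (9) = -0.5492;  v ← (1−ω)·1.0000 + ω·-0.5492 = -0.8590
  w: GS value = (8 - (-3)·-1.0572 - (-1)·-0.8590 - (3)·1.0000) / (11) = 0.0881;  w ← (1−ω)·1.0000 + ω·0.0881 = -0.0943
  t: GS value = (-10 - (4)·-1.0572 - (-1)·-0.8590 - (3)·-0.0943) / (11) = -0.5770;  t ← (1−ω)·1.0000 + ω·-0.5770 = -0.8924
Iteration 2:
  u: GS value = (-7 - (-4)·-0.8590 - (1)·-0.0943 - (1)·-0.8924) / (7) = -1.3499;  u ← (1−ω)·-1.0572 + ω·-1.3499 = -1.4084
  v: GS value = (-9 - (1)·-1.4084 - (1)·-0.0943 - (-4)·-0.8924) / (9) = -1.2297;  v ← (1−ω)·-0.8590 + ω·-1.2297 = -1.3038
  w: GS value = (8 - (-3)·-1.4084 - (-1)·-1.3038 - (3)·-0.8924) / (11) = 0.4680;  w ← (1−ω)·-0.0943 + ω·0.4680 = 0.5805
  t: GS value = (-10 - (4)·-1.4084 - (-1)·-1.3038 - (3)·0.5805) / (11) = -0.6738;  t ← (1−ω)·-0.8924 + ω·-0.6738 = -0.6301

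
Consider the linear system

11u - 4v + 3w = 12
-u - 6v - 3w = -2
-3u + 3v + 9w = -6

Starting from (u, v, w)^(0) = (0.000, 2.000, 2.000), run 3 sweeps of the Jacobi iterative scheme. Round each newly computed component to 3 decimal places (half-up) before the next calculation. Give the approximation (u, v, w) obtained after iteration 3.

Iteration 1:
  u = (12 - (-4)·2.000 - (3)·2.000) / (11) = 1.273
  v = (-2 - (-1)·0.000 - (-3)·2.000) / (-6) = -0.667
  w = (-6 - (-3)·0.000 - (3)·2.000) / (9) = -1.333
Iteration 2:
  u = (12 - (-4)·-0.667 - (3)·-1.333) / (11) = 1.212
  v = (-2 - (-1)·1.273 - (-3)·-1.333) / (-6) = 0.788
  w = (-6 - (-3)·1.273 - (3)·-0.667) / (9) = -0.020
Iteration 3:
  u = (12 - (-4)·0.788 - (3)·-0.020) / (11) = 1.383
  v = (-2 - (-1)·1.212 - (-3)·-0.020) / (-6) = 0.141
  w = (-6 - (-3)·1.212 - (3)·0.788) / (9) = -0.525

(1.383, 0.141, -0.525)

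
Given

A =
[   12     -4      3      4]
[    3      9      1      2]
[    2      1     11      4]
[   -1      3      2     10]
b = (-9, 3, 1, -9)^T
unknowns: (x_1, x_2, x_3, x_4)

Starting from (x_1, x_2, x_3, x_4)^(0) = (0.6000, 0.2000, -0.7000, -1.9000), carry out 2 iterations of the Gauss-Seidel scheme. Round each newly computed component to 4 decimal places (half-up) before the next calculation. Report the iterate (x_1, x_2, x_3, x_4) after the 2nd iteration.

(-0.2371, 0.6166, 0.5370, -1.2161)

Iteration 1:
  x_1 = (-9 - (-4)·0.2000 - (3)·-0.7000 - (4)·-1.9000) / (12) = 0.1250
  x_2 = (3 - (3)·0.1250 - (1)·-0.7000 - (2)·-1.9000) / (9) = 0.7917
  x_3 = (1 - (2)·0.1250 - (1)·0.7917 - (4)·-1.9000) / (11) = 0.6871
  x_4 = (-9 - (-1)·0.1250 - (3)·0.7917 - (2)·0.6871) / (10) = -1.2624
Iteration 2:
  x_1 = (-9 - (-4)·0.7917 - (3)·0.6871 - (4)·-1.2624) / (12) = -0.2371
  x_2 = (3 - (3)·-0.2371 - (1)·0.6871 - (2)·-1.2624) / (9) = 0.6166
  x_3 = (1 - (2)·-0.2371 - (1)·0.6166 - (4)·-1.2624) / (11) = 0.5370
  x_4 = (-9 - (-1)·-0.2371 - (3)·0.6166 - (2)·0.5370) / (10) = -1.2161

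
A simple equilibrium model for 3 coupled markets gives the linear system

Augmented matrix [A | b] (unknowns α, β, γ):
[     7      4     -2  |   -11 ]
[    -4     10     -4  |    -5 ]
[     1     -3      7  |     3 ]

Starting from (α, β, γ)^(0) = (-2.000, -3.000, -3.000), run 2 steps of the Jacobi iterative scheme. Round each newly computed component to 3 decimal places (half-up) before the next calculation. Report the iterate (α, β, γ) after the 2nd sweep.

Iteration 1:
  α = (-11 - (4)·-3.000 - (-2)·-3.000) / (7) = -0.714
  β = (-5 - (-4)·-2.000 - (-4)·-3.000) / (10) = -2.500
  γ = (3 - (1)·-2.000 - (-3)·-3.000) / (7) = -0.571
Iteration 2:
  α = (-11 - (4)·-2.500 - (-2)·-0.571) / (7) = -0.306
  β = (-5 - (-4)·-0.714 - (-4)·-0.571) / (10) = -1.014
  γ = (3 - (1)·-0.714 - (-3)·-2.500) / (7) = -0.541

(-0.306, -1.014, -0.541)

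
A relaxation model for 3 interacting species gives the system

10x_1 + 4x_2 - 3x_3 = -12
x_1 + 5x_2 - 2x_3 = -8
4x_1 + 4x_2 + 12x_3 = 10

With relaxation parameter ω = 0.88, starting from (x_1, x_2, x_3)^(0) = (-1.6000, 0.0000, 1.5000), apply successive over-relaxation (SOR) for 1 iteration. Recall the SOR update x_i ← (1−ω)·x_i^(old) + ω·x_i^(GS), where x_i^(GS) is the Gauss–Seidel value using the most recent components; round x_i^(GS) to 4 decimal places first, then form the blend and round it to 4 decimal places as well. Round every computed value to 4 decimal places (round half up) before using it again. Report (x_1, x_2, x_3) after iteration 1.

(-0.8520, -0.7300, 1.3774)

Iteration 1:
  x_1: GS value = (-12 - (4)·0.0000 - (-3)·1.5000) / (10) = -0.7500;  x_1 ← (1−ω)·-1.6000 + ω·-0.7500 = -0.8520
  x_2: GS value = (-8 - (1)·-0.8520 - (-2)·1.5000) / (5) = -0.8296;  x_2 ← (1−ω)·0.0000 + ω·-0.8296 = -0.7300
  x_3: GS value = (10 - (4)·-0.8520 - (4)·-0.7300) / (12) = 1.3607;  x_3 ← (1−ω)·1.5000 + ω·1.3607 = 1.3774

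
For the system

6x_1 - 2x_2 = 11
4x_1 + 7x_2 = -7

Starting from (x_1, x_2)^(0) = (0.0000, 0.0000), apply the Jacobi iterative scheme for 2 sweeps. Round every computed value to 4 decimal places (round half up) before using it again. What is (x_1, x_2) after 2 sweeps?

(1.5000, -2.0476)

Iteration 1:
  x_1 = (11 - (-2)·0.0000) / (6) = 1.8333
  x_2 = (-7 - (4)·0.0000) / (7) = -1.0000
Iteration 2:
  x_1 = (11 - (-2)·-1.0000) / (6) = 1.5000
  x_2 = (-7 - (4)·1.8333) / (7) = -2.0476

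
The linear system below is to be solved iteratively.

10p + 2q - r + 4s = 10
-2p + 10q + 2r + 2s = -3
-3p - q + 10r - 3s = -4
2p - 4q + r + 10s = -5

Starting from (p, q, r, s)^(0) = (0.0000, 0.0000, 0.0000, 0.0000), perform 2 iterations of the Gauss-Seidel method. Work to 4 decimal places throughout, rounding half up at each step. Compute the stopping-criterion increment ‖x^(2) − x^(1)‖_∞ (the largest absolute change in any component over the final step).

0.3006

Iteration 1:
  p = (10 - (2)·0.0000 - (-1)·0.0000 - (4)·0.0000) / (10) = 1.0000
  q = (-3 - (-2)·1.0000 - (2)·0.0000 - (2)·0.0000) / (10) = -0.1000
  r = (-4 - (-3)·1.0000 - (-1)·-0.1000 - (-3)·0.0000) / (10) = -0.1100
  s = (-5 - (2)·1.0000 - (-4)·-0.1000 - (1)·-0.1100) / (10) = -0.7290
Iteration 2:
  p = (10 - (2)·-0.1000 - (-1)·-0.1100 - (4)·-0.7290) / (10) = 1.3006
  q = (-3 - (-2)·1.3006 - (2)·-0.1100 - (2)·-0.7290) / (10) = 0.1279
  r = (-4 - (-3)·1.3006 - (-1)·0.1279 - (-3)·-0.7290) / (10) = -0.2157
  s = (-5 - (2)·1.3006 - (-4)·0.1279 - (1)·-0.2157) / (10) = -0.6874
Change: (0.3006, 0.2279, -0.1057, 0.0416) → max |·| = 0.3006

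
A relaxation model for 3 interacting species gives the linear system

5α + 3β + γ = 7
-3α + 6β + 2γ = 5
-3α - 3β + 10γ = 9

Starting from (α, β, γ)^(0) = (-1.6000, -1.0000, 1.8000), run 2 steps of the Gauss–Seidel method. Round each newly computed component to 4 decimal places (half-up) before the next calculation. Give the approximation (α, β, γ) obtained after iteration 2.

(0.4264, 0.4772, 1.1711)

Iteration 1:
  α = (7 - (3)·-1.0000 - (1)·1.8000) / (5) = 1.6400
  β = (5 - (-3)·1.6400 - (2)·1.8000) / (6) = 1.0533
  γ = (9 - (-3)·1.6400 - (-3)·1.0533) / (10) = 1.7080
Iteration 2:
  α = (7 - (3)·1.0533 - (1)·1.7080) / (5) = 0.4264
  β = (5 - (-3)·0.4264 - (2)·1.7080) / (6) = 0.4772
  γ = (9 - (-3)·0.4264 - (-3)·0.4772) / (10) = 1.1711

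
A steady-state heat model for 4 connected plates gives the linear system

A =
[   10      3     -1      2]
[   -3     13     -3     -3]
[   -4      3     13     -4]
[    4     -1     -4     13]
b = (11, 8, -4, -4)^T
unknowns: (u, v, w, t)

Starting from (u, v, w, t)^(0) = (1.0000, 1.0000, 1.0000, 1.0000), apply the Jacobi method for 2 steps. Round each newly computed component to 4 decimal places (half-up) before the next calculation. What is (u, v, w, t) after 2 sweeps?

Iteration 1:
  u = (11 - (3)·1.0000 - (-1)·1.0000 - (2)·1.0000) / (10) = 0.7000
  v = (8 - (-3)·1.0000 - (-3)·1.0000 - (-3)·1.0000) / (13) = 1.3077
  w = (-4 - (-4)·1.0000 - (3)·1.0000 - (-4)·1.0000) / (13) = 0.0769
  t = (-4 - (4)·1.0000 - (-1)·1.0000 - (-4)·1.0000) / (13) = -0.2308
Iteration 2:
  u = (11 - (3)·1.3077 - (-1)·0.0769 - (2)·-0.2308) / (10) = 0.7615
  v = (8 - (-3)·0.7000 - (-3)·0.0769 - (-3)·-0.2308) / (13) = 0.7414
  w = (-4 - (-4)·0.7000 - (3)·1.3077 - (-4)·-0.2308) / (13) = -0.4651
  t = (-4 - (4)·0.7000 - (-1)·1.3077 - (-4)·0.0769) / (13) = -0.3988

(0.7615, 0.7414, -0.4651, -0.3988)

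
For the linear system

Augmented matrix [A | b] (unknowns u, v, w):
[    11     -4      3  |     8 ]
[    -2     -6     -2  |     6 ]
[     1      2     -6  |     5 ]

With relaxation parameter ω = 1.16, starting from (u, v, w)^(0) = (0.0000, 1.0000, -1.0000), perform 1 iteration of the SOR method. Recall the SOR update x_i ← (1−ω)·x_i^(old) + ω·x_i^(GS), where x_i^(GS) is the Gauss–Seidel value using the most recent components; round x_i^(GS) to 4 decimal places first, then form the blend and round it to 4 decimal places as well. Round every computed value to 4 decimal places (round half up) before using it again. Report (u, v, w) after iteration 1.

(1.5818, -1.5449, -1.0983)

Iteration 1:
  u: GS value = (8 - (-4)·1.0000 - (3)·-1.0000) / (11) = 1.3636;  u ← (1−ω)·0.0000 + ω·1.3636 = 1.5818
  v: GS value = (6 - (-2)·1.5818 - (-2)·-1.0000) / (-6) = -1.1939;  v ← (1−ω)·1.0000 + ω·-1.1939 = -1.5449
  w: GS value = (5 - (1)·1.5818 - (2)·-1.5449) / (-6) = -1.0847;  w ← (1−ω)·-1.0000 + ω·-1.0847 = -1.0983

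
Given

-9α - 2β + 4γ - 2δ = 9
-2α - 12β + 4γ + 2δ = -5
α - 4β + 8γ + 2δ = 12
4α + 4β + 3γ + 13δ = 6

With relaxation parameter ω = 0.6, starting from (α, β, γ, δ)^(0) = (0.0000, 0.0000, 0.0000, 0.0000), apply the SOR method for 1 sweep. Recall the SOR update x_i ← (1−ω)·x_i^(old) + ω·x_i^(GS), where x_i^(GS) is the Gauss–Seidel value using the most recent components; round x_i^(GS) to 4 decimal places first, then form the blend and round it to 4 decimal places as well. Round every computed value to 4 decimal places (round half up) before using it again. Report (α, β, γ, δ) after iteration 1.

(-0.6000, 0.3100, 1.0380, 0.1867)

Iteration 1:
  α: GS value = (9 - (-2)·0.0000 - (4)·0.0000 - (-2)·0.0000) / (-9) = -1.0000;  α ← (1−ω)·0.0000 + ω·-1.0000 = -0.6000
  β: GS value = (-5 - (-2)·-0.6000 - (4)·0.0000 - (2)·0.0000) / (-12) = 0.5167;  β ← (1−ω)·0.0000 + ω·0.5167 = 0.3100
  γ: GS value = (12 - (1)·-0.6000 - (-4)·0.3100 - (2)·0.0000) / (8) = 1.7300;  γ ← (1−ω)·0.0000 + ω·1.7300 = 1.0380
  δ: GS value = (6 - (4)·-0.6000 - (4)·0.3100 - (3)·1.0380) / (13) = 0.3112;  δ ← (1−ω)·0.0000 + ω·0.3112 = 0.1867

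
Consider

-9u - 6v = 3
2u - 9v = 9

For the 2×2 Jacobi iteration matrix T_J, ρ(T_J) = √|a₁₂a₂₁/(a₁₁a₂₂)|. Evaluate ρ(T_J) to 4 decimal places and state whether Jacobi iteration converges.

0.3849

a₁₂a₂₁/(a₁₁a₂₂) = (-6)·(2) / ((-9)·(-9)) = -0.148148
ρ = √|-0.148148| = √0.148148 = 0.3849
ρ < 1, so Jacobi converges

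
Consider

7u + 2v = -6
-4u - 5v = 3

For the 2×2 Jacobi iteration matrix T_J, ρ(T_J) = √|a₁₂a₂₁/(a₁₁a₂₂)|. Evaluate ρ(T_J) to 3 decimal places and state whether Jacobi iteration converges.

a₁₂a₂₁/(a₁₁a₂₂) = (2)·(-4) / ((7)·(-5)) = 0.228571
ρ = √|0.228571| = √0.228571 = 0.478
ρ < 1, so Jacobi converges

0.478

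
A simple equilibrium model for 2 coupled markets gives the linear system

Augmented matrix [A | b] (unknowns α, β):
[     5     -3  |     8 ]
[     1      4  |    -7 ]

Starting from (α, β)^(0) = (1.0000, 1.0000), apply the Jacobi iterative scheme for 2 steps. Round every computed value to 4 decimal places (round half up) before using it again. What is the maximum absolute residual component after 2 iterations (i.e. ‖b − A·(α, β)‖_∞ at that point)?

Iteration 1:
  α = (8 - (-3)·1.0000) / (5) = 2.2000
  β = (-7 - (1)·1.0000) / (4) = -2.0000
Iteration 2:
  α = (8 - (-3)·-2.0000) / (5) = 0.4000
  β = (-7 - (1)·2.2000) / (4) = -2.3000
Residual b − A·x = (-0.9000, 1.8000); ∞-norm = 1.8000

1.8000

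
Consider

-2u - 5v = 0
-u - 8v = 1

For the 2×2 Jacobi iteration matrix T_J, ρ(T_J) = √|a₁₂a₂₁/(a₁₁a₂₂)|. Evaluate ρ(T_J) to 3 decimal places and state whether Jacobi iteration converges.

a₁₂a₂₁/(a₁₁a₂₂) = (-5)·(-1) / ((-2)·(-8)) = 0.312500
ρ = √|0.312500| = √0.312500 = 0.559
ρ < 1, so Jacobi converges

0.559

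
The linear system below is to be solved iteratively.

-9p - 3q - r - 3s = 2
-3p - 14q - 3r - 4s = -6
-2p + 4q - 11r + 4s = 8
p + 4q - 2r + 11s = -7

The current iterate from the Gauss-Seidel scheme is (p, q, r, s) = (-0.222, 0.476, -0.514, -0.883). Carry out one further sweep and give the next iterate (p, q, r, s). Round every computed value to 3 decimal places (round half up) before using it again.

(-0.029, 0.797, -0.753, -1.060)

One sweep:
  p = (2 - (-3)·0.476 - (-1)·-0.514 - (-3)·-0.883) / (-9) = -0.029
  q = (-6 - (-3)·-0.029 - (-3)·-0.514 - (-4)·-0.883) / (-14) = 0.797
  r = (8 - (-2)·-0.029 - (4)·0.797 - (4)·-0.883) / (-11) = -0.753
  s = (-7 - (1)·-0.029 - (4)·0.797 - (-2)·-0.753) / (11) = -1.060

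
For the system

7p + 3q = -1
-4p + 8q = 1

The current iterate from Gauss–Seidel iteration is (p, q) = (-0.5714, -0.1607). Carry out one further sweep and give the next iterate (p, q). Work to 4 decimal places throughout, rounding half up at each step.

(-0.0740, 0.0880)

One sweep:
  p = (-1 - (3)·-0.1607) / (7) = -0.0740
  q = (1 - (-4)·-0.0740) / (8) = 0.0880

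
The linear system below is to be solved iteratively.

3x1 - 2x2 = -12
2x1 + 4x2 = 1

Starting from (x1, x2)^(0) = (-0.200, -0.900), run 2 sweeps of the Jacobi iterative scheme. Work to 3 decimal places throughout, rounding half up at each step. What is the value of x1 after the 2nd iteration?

-3.767

Iteration 1:
  x1 = (-12 - (-2)·-0.900) / (3) = -4.600
  x2 = (1 - (2)·-0.200) / (4) = 0.350
Iteration 2:
  x1 = (-12 - (-2)·0.350) / (3) = -3.767
  x2 = (1 - (2)·-4.600) / (4) = 2.550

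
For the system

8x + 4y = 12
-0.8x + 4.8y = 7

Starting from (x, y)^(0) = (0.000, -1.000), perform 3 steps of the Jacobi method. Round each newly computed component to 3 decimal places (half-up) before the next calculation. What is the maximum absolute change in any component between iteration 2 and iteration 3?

0.205

Iteration 1:
  x = (12 - (4)·-1.000) / (8) = 2.000
  y = (7 - (-0.8)·0.000) / (4.8) = 1.458
Iteration 2:
  x = (12 - (4)·1.458) / (8) = 0.771
  y = (7 - (-0.8)·2.000) / (4.8) = 1.792
Iteration 3:
  x = (12 - (4)·1.792) / (8) = 0.604
  y = (7 - (-0.8)·0.771) / (4.8) = 1.587
Change: (-0.167, -0.205) → max |·| = 0.205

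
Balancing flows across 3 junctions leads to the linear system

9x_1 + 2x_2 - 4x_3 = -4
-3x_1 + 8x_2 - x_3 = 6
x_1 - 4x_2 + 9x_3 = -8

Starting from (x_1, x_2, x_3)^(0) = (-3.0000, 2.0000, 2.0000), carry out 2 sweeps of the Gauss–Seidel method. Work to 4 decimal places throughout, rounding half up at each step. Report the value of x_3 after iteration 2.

Iteration 1:
  x_1 = (-4 - (2)·2.0000 - (-4)·2.0000) / (9) = 0.0000
  x_2 = (6 - (-3)·0.0000 - (-1)·2.0000) / (8) = 1.0000
  x_3 = (-8 - (1)·0.0000 - (-4)·1.0000) / (9) = -0.4444
Iteration 2:
  x_1 = (-4 - (2)·1.0000 - (-4)·-0.4444) / (9) = -0.8642
  x_2 = (6 - (-3)·-0.8642 - (-1)·-0.4444) / (8) = 0.3704
  x_3 = (-8 - (1)·-0.8642 - (-4)·0.3704) / (9) = -0.6282

-0.6282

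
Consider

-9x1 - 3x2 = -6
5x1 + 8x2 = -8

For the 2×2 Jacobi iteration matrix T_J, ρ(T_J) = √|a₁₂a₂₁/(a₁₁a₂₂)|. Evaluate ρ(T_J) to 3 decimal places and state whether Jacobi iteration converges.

a₁₂a₂₁/(a₁₁a₂₂) = (-3)·(5) / ((-9)·(8)) = 0.208333
ρ = √|0.208333| = √0.208333 = 0.456
ρ < 1, so Jacobi converges

0.456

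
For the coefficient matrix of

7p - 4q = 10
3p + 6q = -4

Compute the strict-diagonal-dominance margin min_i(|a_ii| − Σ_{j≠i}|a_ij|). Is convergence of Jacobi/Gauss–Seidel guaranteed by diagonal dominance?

row 1: |7| − (4) = 3
row 2: |6| − (3) = 3
minimum over rows = 3 → strictly diagonally dominant (convergence guaranteed)

3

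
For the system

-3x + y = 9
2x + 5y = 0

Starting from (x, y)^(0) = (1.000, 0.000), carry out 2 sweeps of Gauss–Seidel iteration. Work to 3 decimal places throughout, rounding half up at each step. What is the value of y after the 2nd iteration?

1.040

Iteration 1:
  x = (9 - (1)·0.000) / (-3) = -3.000
  y = (0 - (2)·-3.000) / (5) = 1.200
Iteration 2:
  x = (9 - (1)·1.200) / (-3) = -2.600
  y = (0 - (2)·-2.600) / (5) = 1.040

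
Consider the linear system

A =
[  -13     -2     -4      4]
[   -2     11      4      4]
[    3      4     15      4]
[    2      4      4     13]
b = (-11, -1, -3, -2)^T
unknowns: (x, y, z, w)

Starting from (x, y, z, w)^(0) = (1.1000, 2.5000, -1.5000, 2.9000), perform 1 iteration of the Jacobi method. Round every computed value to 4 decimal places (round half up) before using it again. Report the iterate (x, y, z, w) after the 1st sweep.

Iteration 1:
  x = (-11 - (-2)·2.5000 - (-4)·-1.5000 - (4)·2.9000) / (-13) = 1.8154
  y = (-1 - (-2)·1.1000 - (4)·-1.5000 - (4)·2.9000) / (11) = -0.4000
  z = (-3 - (3)·1.1000 - (4)·2.5000 - (4)·2.9000) / (15) = -1.8600
  w = (-2 - (2)·1.1000 - (4)·2.5000 - (4)·-1.5000) / (13) = -0.6308

(1.8154, -0.4000, -1.8600, -0.6308)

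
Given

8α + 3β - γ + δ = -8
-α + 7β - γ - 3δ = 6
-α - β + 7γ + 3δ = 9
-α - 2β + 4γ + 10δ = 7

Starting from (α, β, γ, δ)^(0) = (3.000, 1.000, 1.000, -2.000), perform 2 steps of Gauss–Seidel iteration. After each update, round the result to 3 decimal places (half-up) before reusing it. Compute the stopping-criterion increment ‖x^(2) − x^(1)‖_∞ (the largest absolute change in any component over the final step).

Iteration 1:
  α = (-8 - (3)·1.000 - (-1)·1.000 - (1)·-2.000) / (8) = -1.000
  β = (6 - (-1)·-1.000 - (-1)·1.000 - (-3)·-2.000) / (7) = 0.000
  γ = (9 - (-1)·-1.000 - (-1)·0.000 - (3)·-2.000) / (7) = 2.000
  δ = (7 - (-1)·-1.000 - (-2)·0.000 - (4)·2.000) / (10) = -0.200
Iteration 2:
  α = (-8 - (3)·0.000 - (-1)·2.000 - (1)·-0.200) / (8) = -0.725
  β = (6 - (-1)·-0.725 - (-1)·2.000 - (-3)·-0.200) / (7) = 0.954
  γ = (9 - (-1)·-0.725 - (-1)·0.954 - (3)·-0.200) / (7) = 1.404
  δ = (7 - (-1)·-0.725 - (-2)·0.954 - (4)·1.404) / (10) = 0.257
Change: (0.275, 0.954, -0.596, 0.457) → max |·| = 0.954

0.954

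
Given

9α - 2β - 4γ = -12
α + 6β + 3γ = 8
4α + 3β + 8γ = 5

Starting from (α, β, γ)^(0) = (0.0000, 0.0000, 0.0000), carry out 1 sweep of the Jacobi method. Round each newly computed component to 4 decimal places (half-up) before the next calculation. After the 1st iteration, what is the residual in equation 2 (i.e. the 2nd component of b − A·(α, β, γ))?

Iteration 1:
  α = (-12 - (-2)·0.0000 - (-4)·0.0000) / (9) = -1.3333
  β = (8 - (1)·0.0000 - (3)·0.0000) / (6) = 1.3333
  γ = (5 - (4)·0.0000 - (3)·0.0000) / (8) = 0.6250
Residual b − A·x = (5.1663, -0.5415, 1.3333)

-0.5415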